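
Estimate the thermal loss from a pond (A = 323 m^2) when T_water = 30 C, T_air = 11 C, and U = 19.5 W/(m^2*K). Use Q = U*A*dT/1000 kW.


Temperature difference dT = 30 - 11 = 19 K
Heat loss (W) = U * A * dT = 19.5 * 323 * 19 = 119671.5 W
Convert to kW: 119671.5 / 1000 = 119.6715 kW

119.6715 kW


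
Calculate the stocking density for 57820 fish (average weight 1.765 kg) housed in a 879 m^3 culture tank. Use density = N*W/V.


Total biomass = 57820 fish * 1.765 kg = 102052.3 kg
Density = total biomass / volume = 102052.3 / 879 = 116.1 kg/m^3

116.1 kg/m^3


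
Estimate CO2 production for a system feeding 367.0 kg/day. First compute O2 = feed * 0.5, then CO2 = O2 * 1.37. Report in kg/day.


O2 = 367.0 * 0.5 = 183.5
CO2 = 183.5 * 1.37 = 251.395

251.395 kg/day


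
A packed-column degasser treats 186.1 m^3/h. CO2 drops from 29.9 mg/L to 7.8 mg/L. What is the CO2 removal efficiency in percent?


CO2_out / CO2_in = 7.8 / 29.9 = 0.26086957
Fraction remaining = 0.26086957
efficiency = (1 - 0.26086957) * 100 = 73.913 %

73.913 %


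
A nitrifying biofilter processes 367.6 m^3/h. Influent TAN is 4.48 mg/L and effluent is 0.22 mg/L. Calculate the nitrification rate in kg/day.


Concentration drop: TAN_in - TAN_out = 4.48 - 0.22 = 4.26 mg/L
Hourly TAN removed = Q * dTAN = 367.6 m^3/h * 4.26 mg/L = 1565.976 g/h  (m^3/h * mg/L = g/h)
Daily TAN removed = 1565.976 * 24 = 37583.424 g/day
Convert to kg/day: 37583.424 / 1000 = 37.583424 kg/day

37.583424 kg/day


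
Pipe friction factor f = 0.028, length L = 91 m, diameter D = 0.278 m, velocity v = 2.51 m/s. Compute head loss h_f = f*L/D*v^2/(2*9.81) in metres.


v^2 = 2.51^2 = 6.3001 m^2/s^2
L/D = 91/0.278 = 327.33813
h_f = f*(L/D)*v^2/(2g) = 0.028 * 327.33813 * 6.3001 / 19.62 = 2.94309 m

2.94309 m


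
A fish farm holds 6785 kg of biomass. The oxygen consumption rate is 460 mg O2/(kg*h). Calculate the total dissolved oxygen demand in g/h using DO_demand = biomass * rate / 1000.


Total O2 consumption (mg/h) = 6785 kg * 460 mg/(kg*h) = 3121100 mg/h
Convert to g/h: 3121100 / 1000 = 3121.1 g/h

3121.1 g/h


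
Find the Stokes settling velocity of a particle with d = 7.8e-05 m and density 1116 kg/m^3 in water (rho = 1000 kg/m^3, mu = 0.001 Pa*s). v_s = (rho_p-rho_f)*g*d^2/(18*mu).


Density difference: rho_p - rho_f = 1116 - 1000 = 116 kg/m^3
d^2 = (7.8e-05)^2 = 6.084e-09 m^2
Numerator = (rho_p - rho_f) * g * d^2 = 116 * 9.81 * 6.084e-09 = 6.9233486e-06
Denominator = 18 * mu = 18 * 0.001 = 0.018
v_s = 6.9233486e-06 / 0.018 = 3.8463e-04 m/s
Check: Re = rho_f * v_s * d / mu = 1000 * 3.8463e-04 * 7.8e-05 / 0.001 = 0.03 < 1, so Stokes' law applies.

3.8463e-04 m/s


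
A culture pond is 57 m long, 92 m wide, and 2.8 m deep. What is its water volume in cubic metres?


Base area = L * W = 57 * 92 = 5244 m^2
Volume = area * depth = 5244 * 2.8 = 14683.2 m^3

14683.2 m^3


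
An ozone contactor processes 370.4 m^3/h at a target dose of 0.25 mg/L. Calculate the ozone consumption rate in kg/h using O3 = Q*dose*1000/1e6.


O3 demand (mg/h) = Q * dose * 1000 = 370.4 * 0.25 * 1000 = 92600 mg/h
Convert mg to kg: 92600 / 1e6 = 0.0926 kg/h

0.0926 kg/h


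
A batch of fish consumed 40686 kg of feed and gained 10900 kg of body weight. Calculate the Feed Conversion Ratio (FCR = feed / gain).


FCR = feed consumed / weight gained
FCR = 40686 kg / 10900 kg = 3.73266

3.73266


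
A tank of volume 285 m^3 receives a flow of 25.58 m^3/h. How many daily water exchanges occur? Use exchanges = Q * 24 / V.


Daily flow volume = 25.58 m^3/h * 24 h = 613.92 m^3/day
Exchanges = daily flow / tank volume = 613.92 / 285 = 2.15411 exchanges/day

2.15411 exchanges/day


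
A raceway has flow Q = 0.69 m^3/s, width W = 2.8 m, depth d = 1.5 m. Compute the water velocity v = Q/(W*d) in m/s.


Cross-sectional area = W * d = 2.8 * 1.5 = 4.2 m^2
Velocity = Q / A = 0.69 / 4.2 = 0.164286 m/s

0.164286 m/s


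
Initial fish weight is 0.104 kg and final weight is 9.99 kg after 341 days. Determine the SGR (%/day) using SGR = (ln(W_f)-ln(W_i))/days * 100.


ln(W_f) = ln(9.99) = 2.3015846
ln(W_i) = ln(0.104) = -2.2633644
ln(W_f) - ln(W_i) = 2.3015846 - -2.2633644 = 4.564949
SGR = 4.564949 / 341 * 100 = 1.33869 %/day

1.33869 %/day


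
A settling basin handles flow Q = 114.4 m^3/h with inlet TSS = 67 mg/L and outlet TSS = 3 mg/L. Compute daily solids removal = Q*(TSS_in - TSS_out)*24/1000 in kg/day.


Concentration drop: TSS_in - TSS_out = 67 - 3 = 64 mg/L
Hourly solids removed = Q * dTSS = 114.4 m^3/h * 64 mg/L = 7321.6 g/h  (m^3/h * mg/L = g/h)
Daily solids removed = 7321.6 * 24 = 175718.4 g/day
Convert g to kg: 175718.4 / 1000 = 175.7184 kg/day

175.7184 kg/day


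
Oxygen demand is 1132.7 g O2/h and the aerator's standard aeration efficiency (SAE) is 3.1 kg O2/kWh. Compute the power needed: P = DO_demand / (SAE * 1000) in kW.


SAE in g O2/kWh = 3.1 * 1000 = 3100 g/kWh
P = DO_demand / SAE_g = 1132.7 / 3100 = 0.365387 kW

0.365387 kW


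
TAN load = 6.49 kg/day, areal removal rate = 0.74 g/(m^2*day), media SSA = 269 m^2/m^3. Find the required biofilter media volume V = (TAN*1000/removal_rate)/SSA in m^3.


A = 6.49*1000 / 0.74 = 8770.2703 m^2
V = 8770.2703 / 269 = 32.6032

32.6032 m^3


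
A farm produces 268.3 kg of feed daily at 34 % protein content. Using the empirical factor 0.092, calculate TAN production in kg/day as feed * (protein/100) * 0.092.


Protein in feed = 268.3 * 34/100 = 91.222 kg/day
TAN = protein * 0.092 = 91.222 * 0.092 = 8.392424 kg/day

8.392424 kg/day


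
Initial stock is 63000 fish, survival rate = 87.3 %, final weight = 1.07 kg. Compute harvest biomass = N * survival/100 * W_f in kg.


Survivors = 63000 * 87.3/100 = 54999 fish
Harvest biomass = survivors * W_f = 54999 * 1.07 = 58848.93 kg

58848.93 kg


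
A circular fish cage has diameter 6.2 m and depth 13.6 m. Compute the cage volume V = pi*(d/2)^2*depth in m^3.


r = d/2 = 6.2/2 = 3.1 m
Base area = pi*r^2 = pi*3.1^2 = 30.190705 m^2
Volume = 30.190705 * 13.6 = 410.594 m^3

410.594 m^3


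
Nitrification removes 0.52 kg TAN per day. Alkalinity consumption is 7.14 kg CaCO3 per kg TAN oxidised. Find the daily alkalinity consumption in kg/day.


Alkalinity factor: 7.14 kg CaCO3 consumed per kg TAN nitrified
alk = 0.52 kg TAN * 7.14 = 3.7128 kg CaCO3/day

3.7128 kg CaCO3/day


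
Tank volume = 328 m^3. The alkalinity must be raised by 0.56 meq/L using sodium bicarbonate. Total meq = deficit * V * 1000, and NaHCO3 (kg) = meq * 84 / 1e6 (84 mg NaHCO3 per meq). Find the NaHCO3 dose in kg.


Tank volume in L = 328 m^3 * 1000 = 328000 L
Total meq required = 0.56 meq/L * 328000 L = 183680 meq
NaHCO3 mass = 183680 meq * 84 mg/meq / 1e6 = 15.4291 kg

15.4291 kg


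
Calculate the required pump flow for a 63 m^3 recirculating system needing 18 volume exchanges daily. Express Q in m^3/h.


Daily recirculation volume = 63 m^3 * 18 = 1134 m^3/day
Flow rate Q = daily volume / 24 h = 1134 / 24 = 47.25 m^3/h

47.25 m^3/h


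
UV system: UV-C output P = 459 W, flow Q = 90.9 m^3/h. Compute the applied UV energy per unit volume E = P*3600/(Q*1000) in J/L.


Energy delivered per hour = 459 W * 3600 s = 1652400 J/h
Volume treated per hour = 90.9 m^3/h * 1000 = 90900 L/h
dose = 1652400 / 90900 = 18.1782 J/L

18.1782 J/L


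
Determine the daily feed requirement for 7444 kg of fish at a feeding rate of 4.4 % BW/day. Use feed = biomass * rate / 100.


Feeding rate fraction = 4.4% / 100 = 0.044
Daily feed = 7444 kg * 0.044 = 327.536 kg/day

327.536 kg/day


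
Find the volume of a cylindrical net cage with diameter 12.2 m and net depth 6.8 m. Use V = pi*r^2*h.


r = d/2 = 12.2/2 = 6.1 m
Base area = pi*r^2 = pi*6.1^2 = 116.89866 m^2
Volume = 116.89866 * 6.8 = 794.911 m^3

794.911 m^3


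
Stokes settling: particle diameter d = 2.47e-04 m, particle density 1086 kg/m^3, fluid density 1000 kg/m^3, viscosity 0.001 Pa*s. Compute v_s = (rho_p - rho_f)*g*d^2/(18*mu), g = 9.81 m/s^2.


Density difference: rho_p - rho_f = 1086 - 1000 = 86 kg/m^3
d^2 = (2.47e-04)^2 = 6.1009e-08 m^2
Numerator = (rho_p - rho_f) * g * d^2 = 86 * 9.81 * 6.1009e-08 = 5.1470853e-05
Denominator = 18 * mu = 18 * 0.001 = 0.018
v_s = 5.1470853e-05 / 0.018 = 0.00285949 m/s
Check: Re = rho_f * v_s * d / mu = 1000 * 0.00285949 * 2.47e-04 / 0.001 = 0.706 < 1, so Stokes' law applies.

0.00285949 m/s


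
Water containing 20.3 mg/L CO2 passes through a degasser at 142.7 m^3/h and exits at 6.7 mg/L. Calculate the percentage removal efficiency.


CO2_out / CO2_in = 6.7 / 20.3 = 0.33004926
Fraction remaining = 0.33004926
efficiency = (1 - 0.33004926) * 100 = 66.9951 %

66.9951 %


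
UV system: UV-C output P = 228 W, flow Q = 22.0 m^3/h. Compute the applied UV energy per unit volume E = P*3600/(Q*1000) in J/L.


Energy delivered per hour = 228 W * 3600 s = 820800 J/h
Volume treated per hour = 22.0 m^3/h * 1000 = 22000 L/h
dose = 820800 / 22000 = 37.3091 J/L

37.3091 J/L


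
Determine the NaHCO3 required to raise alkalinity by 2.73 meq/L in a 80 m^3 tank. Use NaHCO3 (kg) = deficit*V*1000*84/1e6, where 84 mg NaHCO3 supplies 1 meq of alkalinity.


Tank volume in L = 80 m^3 * 1000 = 80000 L
Total meq required = 2.73 meq/L * 80000 L = 218400 meq
NaHCO3 mass = 218400 meq * 84 mg/meq / 1e6 = 18.3456 kg

18.3456 kg


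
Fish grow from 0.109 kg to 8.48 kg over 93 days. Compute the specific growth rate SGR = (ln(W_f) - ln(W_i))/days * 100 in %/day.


ln(W_f) = ln(8.48) = 2.1377104
ln(W_i) = ln(0.109) = -2.2164074
ln(W_f) - ln(W_i) = 2.1377104 - -2.2164074 = 4.3541178
SGR = 4.3541178 / 93 * 100 = 4.68185 %/day

4.68185 %/day


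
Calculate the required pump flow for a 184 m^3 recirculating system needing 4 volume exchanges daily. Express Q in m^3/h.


Daily recirculation volume = 184 m^3 * 4 = 736 m^3/day
Flow rate Q = daily volume / 24 h = 736 / 24 = 30.6667 m^3/h

30.6667 m^3/h


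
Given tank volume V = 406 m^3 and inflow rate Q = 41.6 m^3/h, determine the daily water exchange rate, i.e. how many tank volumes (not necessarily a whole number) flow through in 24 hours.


Daily flow volume = 41.6 m^3/h * 24 h = 998.4 m^3/day
Exchanges = daily flow / tank volume = 998.4 / 406 = 2.45911 exchanges/day

2.45911 exchanges/day


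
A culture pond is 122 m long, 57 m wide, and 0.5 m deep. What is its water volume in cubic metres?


Base area = L * W = 122 * 57 = 6954 m^2
Volume = area * depth = 6954 * 0.5 = 3477 m^3

3477 m^3


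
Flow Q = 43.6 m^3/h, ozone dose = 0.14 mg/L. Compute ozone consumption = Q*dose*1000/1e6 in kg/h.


O3 demand (mg/h) = Q * dose * 1000 = 43.6 * 0.14 * 1000 = 6104 mg/h
Convert mg to kg: 6104 / 1e6 = 0.006104 kg/h

0.006104 kg/h


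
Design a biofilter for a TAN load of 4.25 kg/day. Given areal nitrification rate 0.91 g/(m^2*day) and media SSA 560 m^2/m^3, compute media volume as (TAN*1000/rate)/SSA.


A = 4.25*1000 / 0.91 = 4670.3297 m^2
V = 4670.3297 / 560 = 8.33987

8.33987 m^3


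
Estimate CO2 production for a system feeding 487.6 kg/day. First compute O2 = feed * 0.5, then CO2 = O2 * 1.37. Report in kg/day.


O2 = 487.6 * 0.5 = 243.8
CO2 = 243.8 * 1.37 = 334.006

334.006 kg/day


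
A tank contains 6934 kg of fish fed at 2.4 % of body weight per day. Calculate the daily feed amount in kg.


Feeding rate fraction = 2.4% / 100 = 0.024
Daily feed = 6934 kg * 0.024 = 166.416 kg/day

166.416 kg/day


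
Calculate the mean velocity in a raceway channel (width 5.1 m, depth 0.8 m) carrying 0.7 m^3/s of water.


Cross-sectional area = W * d = 5.1 * 0.8 = 4.08 m^2
Velocity = Q / A = 0.7 / 4.08 = 0.171569 m/s

0.171569 m/s


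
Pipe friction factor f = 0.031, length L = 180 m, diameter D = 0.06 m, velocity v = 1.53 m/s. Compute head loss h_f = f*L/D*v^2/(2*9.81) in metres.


v^2 = 1.53^2 = 2.3409 m^2/s^2
L/D = 180/0.06 = 3000
h_f = f*(L/D)*v^2/(2g) = 0.031 * 3000 * 2.3409 / 19.62 = 11.096 m

11.096 m


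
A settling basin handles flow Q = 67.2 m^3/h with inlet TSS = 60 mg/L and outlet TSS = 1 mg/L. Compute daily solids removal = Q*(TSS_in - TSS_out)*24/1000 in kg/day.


Concentration drop: TSS_in - TSS_out = 60 - 1 = 59 mg/L
Hourly solids removed = Q * dTSS = 67.2 m^3/h * 59 mg/L = 3964.8 g/h  (m^3/h * mg/L = g/h)
Daily solids removed = 3964.8 * 24 = 95155.2 g/day
Convert g to kg: 95155.2 / 1000 = 95.1552 kg/day

95.1552 kg/day


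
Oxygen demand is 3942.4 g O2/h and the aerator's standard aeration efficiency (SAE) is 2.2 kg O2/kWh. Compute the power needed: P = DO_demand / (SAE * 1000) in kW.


SAE in g O2/kWh = 2.2 * 1000 = 2200 g/kWh
P = DO_demand / SAE_g = 3942.4 / 2200 = 1.792 kW

1.792 kW


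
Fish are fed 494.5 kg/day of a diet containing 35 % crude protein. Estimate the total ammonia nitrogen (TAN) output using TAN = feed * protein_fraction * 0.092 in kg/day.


Protein in feed = 494.5 * 35/100 = 173.075 kg/day
TAN = protein * 0.092 = 173.075 * 0.092 = 15.9229 kg/day

15.9229 kg/day


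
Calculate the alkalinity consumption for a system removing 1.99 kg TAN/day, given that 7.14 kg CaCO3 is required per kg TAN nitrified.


Alkalinity factor: 7.14 kg CaCO3 consumed per kg TAN nitrified
alk = 1.99 kg TAN * 7.14 = 14.2086 kg CaCO3/day

14.2086 kg CaCO3/day


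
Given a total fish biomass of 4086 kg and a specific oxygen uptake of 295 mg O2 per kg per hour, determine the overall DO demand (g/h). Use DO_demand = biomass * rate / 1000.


Total O2 consumption (mg/h) = 4086 kg * 295 mg/(kg*h) = 1205370 mg/h
Convert to g/h: 1205370 / 1000 = 1205.37 g/h

1205.37 g/h


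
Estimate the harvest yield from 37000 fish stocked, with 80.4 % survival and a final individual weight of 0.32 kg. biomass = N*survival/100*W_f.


Survivors = 37000 * 80.4/100 = 29748 fish
Harvest biomass = survivors * W_f = 29748 * 0.32 = 9519.36 kg

9519.36 kg


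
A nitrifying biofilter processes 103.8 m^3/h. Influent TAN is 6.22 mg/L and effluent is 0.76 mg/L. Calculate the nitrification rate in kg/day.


Concentration drop: TAN_in - TAN_out = 6.22 - 0.76 = 5.46 mg/L
Hourly TAN removed = Q * dTAN = 103.8 m^3/h * 5.46 mg/L = 566.748 g/h  (m^3/h * mg/L = g/h)
Daily TAN removed = 566.748 * 24 = 13601.952 g/day
Convert to kg/day: 13601.952 / 1000 = 13.601952 kg/day

13.601952 kg/day


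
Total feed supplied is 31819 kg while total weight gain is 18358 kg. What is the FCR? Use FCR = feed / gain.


FCR = feed consumed / weight gained
FCR = 31819 kg / 18358 kg = 1.73325

1.73325


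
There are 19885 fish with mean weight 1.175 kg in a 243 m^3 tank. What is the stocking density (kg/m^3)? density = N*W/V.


Total biomass = 19885 fish * 1.175 kg = 23364.875 kg
Density = total biomass / volume = 23364.875 / 243 = 96.1517 kg/m^3

96.1517 kg/m^3


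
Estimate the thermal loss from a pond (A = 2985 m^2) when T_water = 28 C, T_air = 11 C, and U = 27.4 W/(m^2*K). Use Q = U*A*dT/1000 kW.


Temperature difference dT = 28 - 11 = 17 K
Heat loss (W) = U * A * dT = 27.4 * 2985 * 17 = 1390413 W
Convert to kW: 1390413 / 1000 = 1390.413 kW

1390.413 kW


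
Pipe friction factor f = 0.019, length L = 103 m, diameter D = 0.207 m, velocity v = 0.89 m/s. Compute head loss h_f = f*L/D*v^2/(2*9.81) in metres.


v^2 = 0.89^2 = 0.7921 m^2/s^2
L/D = 103/0.207 = 497.58454
h_f = f*(L/D)*v^2/(2g) = 0.019 * 497.58454 * 0.7921 / 19.62 = 0.381682 m

0.381682 m


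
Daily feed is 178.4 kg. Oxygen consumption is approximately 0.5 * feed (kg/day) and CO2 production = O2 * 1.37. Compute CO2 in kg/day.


O2 = 178.4 * 0.5 = 89.2
CO2 = 89.2 * 1.37 = 122.204

122.204 kg/day


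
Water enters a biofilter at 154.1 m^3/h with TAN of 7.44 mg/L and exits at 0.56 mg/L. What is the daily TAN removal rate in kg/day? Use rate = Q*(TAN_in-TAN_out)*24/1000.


Concentration drop: TAN_in - TAN_out = 7.44 - 0.56 = 6.88 mg/L
Hourly TAN removed = Q * dTAN = 154.1 m^3/h * 6.88 mg/L = 1060.208 g/h  (m^3/h * mg/L = g/h)
Daily TAN removed = 1060.208 * 24 = 25444.992 g/day
Convert to kg/day: 25444.992 / 1000 = 25.444992 kg/day

25.444992 kg/day


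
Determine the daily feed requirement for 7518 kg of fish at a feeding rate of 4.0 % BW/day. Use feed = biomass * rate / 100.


Feeding rate fraction = 4.0% / 100 = 0.04
Daily feed = 7518 kg * 0.04 = 300.72 kg/day

300.72 kg/day


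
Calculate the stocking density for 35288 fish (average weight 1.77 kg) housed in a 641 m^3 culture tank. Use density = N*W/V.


Total biomass = 35288 fish * 1.77 kg = 62459.76 kg
Density = total biomass / volume = 62459.76 / 641 = 97.4411 kg/m^3

97.4411 kg/m^3


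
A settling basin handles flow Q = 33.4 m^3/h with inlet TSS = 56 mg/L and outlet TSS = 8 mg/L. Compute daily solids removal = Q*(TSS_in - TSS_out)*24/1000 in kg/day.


Concentration drop: TSS_in - TSS_out = 56 - 8 = 48 mg/L
Hourly solids removed = Q * dTSS = 33.4 m^3/h * 48 mg/L = 1603.2 g/h  (m^3/h * mg/L = g/h)
Daily solids removed = 1603.2 * 24 = 38476.8 g/day
Convert g to kg: 38476.8 / 1000 = 38.4768 kg/day

38.4768 kg/day


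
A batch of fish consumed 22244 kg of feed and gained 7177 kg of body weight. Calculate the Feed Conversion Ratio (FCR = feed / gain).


FCR = feed consumed / weight gained
FCR = 22244 kg / 7177 kg = 3.09935

3.09935


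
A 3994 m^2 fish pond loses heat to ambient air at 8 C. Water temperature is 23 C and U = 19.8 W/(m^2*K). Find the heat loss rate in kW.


Temperature difference dT = 23 - 8 = 15 K
Heat loss (W) = U * A * dT = 19.8 * 3994 * 15 = 1186218 W
Convert to kW: 1186218 / 1000 = 1186.218 kW

1186.218 kW


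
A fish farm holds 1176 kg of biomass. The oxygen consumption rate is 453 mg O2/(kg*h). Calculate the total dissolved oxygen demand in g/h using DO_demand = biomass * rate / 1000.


Total O2 consumption (mg/h) = 1176 kg * 453 mg/(kg*h) = 532728 mg/h
Convert to g/h: 532728 / 1000 = 532.728 g/h

532.728 g/h


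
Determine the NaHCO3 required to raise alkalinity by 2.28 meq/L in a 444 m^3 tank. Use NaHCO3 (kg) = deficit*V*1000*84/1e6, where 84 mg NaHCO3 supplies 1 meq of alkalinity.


Tank volume in L = 444 m^3 * 1000 = 444000 L
Total meq required = 2.28 meq/L * 444000 L = 1012320 meq
NaHCO3 mass = 1012320 meq * 84 mg/meq / 1e6 = 85.0349 kg

85.0349 kg


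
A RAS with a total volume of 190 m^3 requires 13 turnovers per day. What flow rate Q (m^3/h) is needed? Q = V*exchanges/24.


Daily recirculation volume = 190 m^3 * 13 = 2470 m^3/day
Flow rate Q = daily volume / 24 h = 2470 / 24 = 102.917 m^3/h

102.917 m^3/h


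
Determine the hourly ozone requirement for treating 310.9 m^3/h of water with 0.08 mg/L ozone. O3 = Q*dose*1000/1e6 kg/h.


O3 demand (mg/h) = Q * dose * 1000 = 310.9 * 0.08 * 1000 = 24872 mg/h
Convert mg to kg: 24872 / 1e6 = 0.024872 kg/h

0.024872 kg/h


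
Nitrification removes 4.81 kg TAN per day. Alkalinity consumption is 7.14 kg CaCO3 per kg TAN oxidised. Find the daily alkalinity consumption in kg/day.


Alkalinity factor: 7.14 kg CaCO3 consumed per kg TAN nitrified
alk = 4.81 kg TAN * 7.14 = 34.3434 kg CaCO3/day

34.3434 kg CaCO3/day


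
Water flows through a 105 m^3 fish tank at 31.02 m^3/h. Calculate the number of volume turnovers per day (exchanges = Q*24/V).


Daily flow volume = 31.02 m^3/h * 24 h = 744.48 m^3/day
Exchanges = daily flow / tank volume = 744.48 / 105 = 7.09029 exchanges/day

7.09029 exchanges/day


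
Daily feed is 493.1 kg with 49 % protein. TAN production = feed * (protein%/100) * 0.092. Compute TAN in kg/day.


Protein in feed = 493.1 * 49/100 = 241.619 kg/day
TAN = protein * 0.092 = 241.619 * 0.092 = 22.228948 kg/day

22.228948 kg/day


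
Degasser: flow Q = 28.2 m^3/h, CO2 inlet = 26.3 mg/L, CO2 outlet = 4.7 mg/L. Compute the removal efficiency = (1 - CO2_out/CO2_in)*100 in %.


CO2_out / CO2_in = 4.7 / 26.3 = 0.17870722
Fraction remaining = 0.17870722
efficiency = (1 - 0.17870722) * 100 = 82.1293 %

82.1293 %


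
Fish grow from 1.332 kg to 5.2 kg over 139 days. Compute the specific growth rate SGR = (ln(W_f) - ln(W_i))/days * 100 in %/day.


ln(W_f) = ln(5.2) = 1.6486586
ln(W_i) = ln(1.332) = 0.28668157
ln(W_f) - ln(W_i) = 1.6486586 - 0.28668157 = 1.361977
SGR = 1.361977 / 139 * 100 = 0.97984 %/day

0.97984 %/day


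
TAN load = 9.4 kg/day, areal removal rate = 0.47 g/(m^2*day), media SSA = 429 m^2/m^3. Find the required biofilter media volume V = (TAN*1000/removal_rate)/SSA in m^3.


A = 9.4*1000 / 0.47 = 20000 m^2
V = 20000 / 429 = 46.62

46.62 m^3


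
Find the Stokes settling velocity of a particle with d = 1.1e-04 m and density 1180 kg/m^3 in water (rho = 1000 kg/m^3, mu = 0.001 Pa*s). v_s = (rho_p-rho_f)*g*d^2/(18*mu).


Density difference: rho_p - rho_f = 1180 - 1000 = 180 kg/m^3
d^2 = (1.1e-04)^2 = 1.21e-08 m^2
Numerator = (rho_p - rho_f) * g * d^2 = 180 * 9.81 * 1.21e-08 = 2.136618e-05
Denominator = 18 * mu = 18 * 0.001 = 0.018
v_s = 2.136618e-05 / 0.018 = 0.00118701 m/s
Check: Re = rho_f * v_s * d / mu = 1000 * 0.00118701 * 1.1e-04 / 0.001 = 0.131 < 1, so Stokes' law applies.

0.00118701 m/s


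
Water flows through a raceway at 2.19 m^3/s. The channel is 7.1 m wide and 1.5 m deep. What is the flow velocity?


Cross-sectional area = W * d = 7.1 * 1.5 = 10.65 m^2
Velocity = Q / A = 2.19 / 10.65 = 0.205634 m/s

0.205634 m/s


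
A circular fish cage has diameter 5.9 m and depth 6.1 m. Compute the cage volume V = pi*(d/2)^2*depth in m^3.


r = d/2 = 5.9/2 = 2.95 m
Base area = pi*r^2 = pi*2.95^2 = 27.33971 m^2
Volume = 27.33971 * 6.1 = 166.772 m^3

166.772 m^3


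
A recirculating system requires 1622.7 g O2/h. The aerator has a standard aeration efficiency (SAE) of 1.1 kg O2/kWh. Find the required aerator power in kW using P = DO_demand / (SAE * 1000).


SAE in g O2/kWh = 1.1 * 1000 = 1100 g/kWh
P = DO_demand / SAE_g = 1622.7 / 1100 = 1.47518 kW

1.47518 kW


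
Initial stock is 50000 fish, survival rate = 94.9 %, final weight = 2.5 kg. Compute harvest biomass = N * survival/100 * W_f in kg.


Survivors = 50000 * 94.9/100 = 47450 fish
Harvest biomass = survivors * W_f = 47450 * 2.5 = 118625 kg

118625 kg


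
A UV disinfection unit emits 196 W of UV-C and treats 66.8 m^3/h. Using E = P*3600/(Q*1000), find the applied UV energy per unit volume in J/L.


Energy delivered per hour = 196 W * 3600 s = 705600 J/h
Volume treated per hour = 66.8 m^3/h * 1000 = 66800 L/h
dose = 705600 / 66800 = 10.5629 J/L

10.5629 J/L


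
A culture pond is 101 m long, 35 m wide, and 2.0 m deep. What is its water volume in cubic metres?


Base area = L * W = 101 * 35 = 3535 m^2
Volume = area * depth = 3535 * 2.0 = 7070 m^3

7070 m^3


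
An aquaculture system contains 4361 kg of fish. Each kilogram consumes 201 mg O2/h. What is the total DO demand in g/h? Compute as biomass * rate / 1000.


Total O2 consumption (mg/h) = 4361 kg * 201 mg/(kg*h) = 876561 mg/h
Convert to g/h: 876561 / 1000 = 876.561 g/h

876.561 g/h


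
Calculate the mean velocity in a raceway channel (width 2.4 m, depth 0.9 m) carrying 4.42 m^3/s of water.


Cross-sectional area = W * d = 2.4 * 0.9 = 2.16 m^2
Velocity = Q / A = 4.42 / 2.16 = 2.0463 m/s

2.0463 m/s


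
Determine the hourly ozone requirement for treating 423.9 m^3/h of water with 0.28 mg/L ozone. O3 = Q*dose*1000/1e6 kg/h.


O3 demand (mg/h) = Q * dose * 1000 = 423.9 * 0.28 * 1000 = 118692 mg/h
Convert mg to kg: 118692 / 1e6 = 0.118692 kg/h

0.118692 kg/h


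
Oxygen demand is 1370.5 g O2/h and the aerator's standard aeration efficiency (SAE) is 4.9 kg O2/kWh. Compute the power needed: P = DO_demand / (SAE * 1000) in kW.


SAE in g O2/kWh = 4.9 * 1000 = 4900 g/kWh
P = DO_demand / SAE_g = 1370.5 / 4900 = 0.279694 kW

0.279694 kW


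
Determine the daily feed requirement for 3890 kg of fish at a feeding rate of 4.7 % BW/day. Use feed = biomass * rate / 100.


Feeding rate fraction = 4.7% / 100 = 0.047
Daily feed = 3890 kg * 0.047 = 182.83 kg/day

182.83 kg/day


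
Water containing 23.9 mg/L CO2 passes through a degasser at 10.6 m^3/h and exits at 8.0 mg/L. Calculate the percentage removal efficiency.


CO2_out / CO2_in = 8.0 / 23.9 = 0.33472803
Fraction remaining = 0.33472803
efficiency = (1 - 0.33472803) * 100 = 66.5272 %

66.5272 %


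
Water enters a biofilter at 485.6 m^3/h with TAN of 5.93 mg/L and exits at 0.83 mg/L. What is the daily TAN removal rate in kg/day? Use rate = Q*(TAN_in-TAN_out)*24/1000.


Concentration drop: TAN_in - TAN_out = 5.93 - 0.83 = 5.1 mg/L
Hourly TAN removed = Q * dTAN = 485.6 m^3/h * 5.1 mg/L = 2476.56 g/h  (m^3/h * mg/L = g/h)
Daily TAN removed = 2476.56 * 24 = 59437.44 g/day
Convert to kg/day: 59437.44 / 1000 = 59.43744 kg/day

59.43744 kg/day


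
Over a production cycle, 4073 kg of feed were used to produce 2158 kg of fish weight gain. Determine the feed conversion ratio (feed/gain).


FCR = feed consumed / weight gained
FCR = 4073 kg / 2158 kg = 1.8874

1.8874


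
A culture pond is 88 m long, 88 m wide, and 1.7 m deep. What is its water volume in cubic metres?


Base area = L * W = 88 * 88 = 7744 m^2
Volume = area * depth = 7744 * 1.7 = 13164.8 m^3

13164.8 m^3


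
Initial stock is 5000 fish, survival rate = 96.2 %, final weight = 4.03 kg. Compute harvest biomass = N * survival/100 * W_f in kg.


Survivors = 5000 * 96.2/100 = 4810 fish
Harvest biomass = survivors * W_f = 4810 * 4.03 = 19384.3 kg

19384.3 kg


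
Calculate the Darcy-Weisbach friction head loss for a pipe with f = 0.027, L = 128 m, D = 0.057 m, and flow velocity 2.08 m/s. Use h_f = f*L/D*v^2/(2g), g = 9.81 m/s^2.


v^2 = 2.08^2 = 4.3264 m^2/s^2
L/D = 128/0.057 = 2245.614
h_f = f*(L/D)*v^2/(2g) = 0.027 * 2245.614 * 4.3264 / 19.62 = 13.3699 m

13.3699 m


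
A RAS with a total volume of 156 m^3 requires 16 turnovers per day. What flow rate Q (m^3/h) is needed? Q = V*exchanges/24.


Daily recirculation volume = 156 m^3 * 16 = 2496 m^3/day
Flow rate Q = daily volume / 24 h = 2496 / 24 = 104 m^3/h

104 m^3/h


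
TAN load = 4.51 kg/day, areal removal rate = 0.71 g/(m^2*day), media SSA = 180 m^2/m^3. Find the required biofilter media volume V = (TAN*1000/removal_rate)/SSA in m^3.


A = 4.51*1000 / 0.71 = 6352.1127 m^2
V = 6352.1127 / 180 = 35.2895

35.2895 m^3


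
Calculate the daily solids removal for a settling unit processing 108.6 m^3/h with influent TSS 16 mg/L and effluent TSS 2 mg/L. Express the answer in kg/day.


Concentration drop: TSS_in - TSS_out = 16 - 2 = 14 mg/L
Hourly solids removed = Q * dTSS = 108.6 m^3/h * 14 mg/L = 1520.4 g/h  (m^3/h * mg/L = g/h)
Daily solids removed = 1520.4 * 24 = 36489.6 g/day
Convert g to kg: 36489.6 / 1000 = 36.4896 kg/day

36.4896 kg/day


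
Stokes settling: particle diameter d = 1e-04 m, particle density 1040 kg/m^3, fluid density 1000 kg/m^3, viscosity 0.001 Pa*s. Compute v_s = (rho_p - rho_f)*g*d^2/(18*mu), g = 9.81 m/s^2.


Density difference: rho_p - rho_f = 1040 - 1000 = 40 kg/m^3
d^2 = (1e-04)^2 = 1e-08 m^2
Numerator = (rho_p - rho_f) * g * d^2 = 40 * 9.81 * 1e-08 = 3.924e-06
Denominator = 18 * mu = 18 * 0.001 = 0.018
v_s = 3.924e-06 / 0.018 = 2.18e-04 m/s
Check: Re = rho_f * v_s * d / mu = 1000 * 2.18e-04 * 1e-04 / 0.001 = 0.0218 < 1, so Stokes' law applies.

2.18e-04 m/s


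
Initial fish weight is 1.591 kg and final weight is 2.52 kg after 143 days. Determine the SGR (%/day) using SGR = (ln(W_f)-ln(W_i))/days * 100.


ln(W_f) = ln(2.52) = 0.9242589
ln(W_i) = ln(1.591) = 0.46436275
ln(W_f) - ln(W_i) = 0.9242589 - 0.46436275 = 0.45989615
SGR = 0.45989615 / 143 * 100 = 0.321606 %/day

0.321606 %/day


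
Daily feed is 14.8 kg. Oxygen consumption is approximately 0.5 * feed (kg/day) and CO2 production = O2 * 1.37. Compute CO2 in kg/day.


O2 = 14.8 * 0.5 = 7.4
CO2 = 7.4 * 1.37 = 10.138

10.138 kg/day


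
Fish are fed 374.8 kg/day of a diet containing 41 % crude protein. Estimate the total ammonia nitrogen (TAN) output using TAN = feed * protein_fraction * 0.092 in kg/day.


Protein in feed = 374.8 * 41/100 = 153.668 kg/day
TAN = protein * 0.092 = 153.668 * 0.092 = 14.137456 kg/day

14.137456 kg/day


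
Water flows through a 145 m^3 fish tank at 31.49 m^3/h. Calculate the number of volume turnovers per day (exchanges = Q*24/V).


Daily flow volume = 31.49 m^3/h * 24 h = 755.76 m^3/day
Exchanges = daily flow / tank volume = 755.76 / 145 = 5.21214 exchanges/day

5.21214 exchanges/day


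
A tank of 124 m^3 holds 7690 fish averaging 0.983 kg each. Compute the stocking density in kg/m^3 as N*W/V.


Total biomass = 7690 fish * 0.983 kg = 7559.27 kg
Density = total biomass / volume = 7559.27 / 124 = 60.9619 kg/m^3

60.9619 kg/m^3


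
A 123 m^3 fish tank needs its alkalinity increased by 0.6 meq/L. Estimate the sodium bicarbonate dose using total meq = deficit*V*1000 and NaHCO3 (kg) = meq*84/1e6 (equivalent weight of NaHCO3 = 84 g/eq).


Tank volume in L = 123 m^3 * 1000 = 123000 L
Total meq required = 0.6 meq/L * 123000 L = 73800 meq
NaHCO3 mass = 73800 meq * 84 mg/meq / 1e6 = 6.1992 kg

6.1992 kg


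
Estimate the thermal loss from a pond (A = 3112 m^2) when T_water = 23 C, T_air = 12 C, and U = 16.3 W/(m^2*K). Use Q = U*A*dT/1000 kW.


Temperature difference dT = 23 - 12 = 11 K
Heat loss (W) = U * A * dT = 16.3 * 3112 * 11 = 557981.6 W
Convert to kW: 557981.6 / 1000 = 557.9816 kW

557.9816 kW


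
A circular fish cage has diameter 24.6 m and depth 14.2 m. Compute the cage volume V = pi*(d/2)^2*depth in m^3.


r = d/2 = 24.6/2 = 12.3 m
Base area = pi*r^2 = pi*12.3^2 = 475.29155 m^2
Volume = 475.29155 * 14.2 = 6749.14 m^3

6749.14 m^3


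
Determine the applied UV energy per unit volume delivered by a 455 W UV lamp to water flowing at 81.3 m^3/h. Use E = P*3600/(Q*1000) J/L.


Energy delivered per hour = 455 W * 3600 s = 1638000 J/h
Volume treated per hour = 81.3 m^3/h * 1000 = 81300 L/h
dose = 1638000 / 81300 = 20.1476 J/L

20.1476 J/L


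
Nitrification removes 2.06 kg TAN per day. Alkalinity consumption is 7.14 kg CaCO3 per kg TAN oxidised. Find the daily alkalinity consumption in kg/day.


Alkalinity factor: 7.14 kg CaCO3 consumed per kg TAN nitrified
alk = 2.06 kg TAN * 7.14 = 14.7084 kg CaCO3/day

14.7084 kg CaCO3/day


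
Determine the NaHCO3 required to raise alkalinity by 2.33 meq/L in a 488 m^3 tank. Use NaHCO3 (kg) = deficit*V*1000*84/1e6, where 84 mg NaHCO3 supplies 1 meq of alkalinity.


Tank volume in L = 488 m^3 * 1000 = 488000 L
Total meq required = 2.33 meq/L * 488000 L = 1137040 meq
NaHCO3 mass = 1137040 meq * 84 mg/meq / 1e6 = 95.5114 kg

95.5114 kg


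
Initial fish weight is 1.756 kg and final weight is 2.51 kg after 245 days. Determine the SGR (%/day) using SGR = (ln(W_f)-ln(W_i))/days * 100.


ln(W_f) = ln(2.51) = 0.92028275
ln(W_i) = ln(1.756) = 0.5630385
ln(W_f) - ln(W_i) = 0.92028275 - 0.5630385 = 0.35724425
SGR = 0.35724425 / 245 * 100 = 0.145814 %/day

0.145814 %/day


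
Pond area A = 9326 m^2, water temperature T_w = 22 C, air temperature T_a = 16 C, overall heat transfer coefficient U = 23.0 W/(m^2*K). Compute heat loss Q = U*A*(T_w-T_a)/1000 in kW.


Temperature difference dT = 22 - 16 = 6 K
Heat loss (W) = U * A * dT = 23.0 * 9326 * 6 = 1286988 W
Convert to kW: 1286988 / 1000 = 1286.988 kW

1286.988 kW


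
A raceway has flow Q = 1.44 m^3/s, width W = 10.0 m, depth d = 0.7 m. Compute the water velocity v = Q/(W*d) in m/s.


Cross-sectional area = W * d = 10.0 * 0.7 = 7 m^2
Velocity = Q / A = 1.44 / 7 = 0.205714 m/s

0.205714 m/s


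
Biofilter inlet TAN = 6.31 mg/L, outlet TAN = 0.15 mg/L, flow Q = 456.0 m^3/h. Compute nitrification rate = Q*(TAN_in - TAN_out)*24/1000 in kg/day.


Concentration drop: TAN_in - TAN_out = 6.31 - 0.15 = 6.16 mg/L
Hourly TAN removed = Q * dTAN = 456.0 m^3/h * 6.16 mg/L = 2808.96 g/h  (m^3/h * mg/L = g/h)
Daily TAN removed = 2808.96 * 24 = 67415.04 g/day
Convert to kg/day: 67415.04 / 1000 = 67.41504 kg/day

67.41504 kg/day


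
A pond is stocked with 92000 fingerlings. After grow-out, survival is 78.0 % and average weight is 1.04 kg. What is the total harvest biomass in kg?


Survivors = 92000 * 78.0/100 = 71760 fish
Harvest biomass = survivors * W_f = 71760 * 1.04 = 74630.4 kg

74630.4 kg


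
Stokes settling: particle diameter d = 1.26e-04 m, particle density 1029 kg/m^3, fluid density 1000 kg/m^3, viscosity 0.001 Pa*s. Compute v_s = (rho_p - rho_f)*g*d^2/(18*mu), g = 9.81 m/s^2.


Density difference: rho_p - rho_f = 1029 - 1000 = 29 kg/m^3
d^2 = (1.26e-04)^2 = 1.5876e-08 m^2
Numerator = (rho_p - rho_f) * g * d^2 = 29 * 9.81 * 1.5876e-08 = 4.5165632e-06
Denominator = 18 * mu = 18 * 0.001 = 0.018
v_s = 4.5165632e-06 / 0.018 = 2.5092e-04 m/s
Check: Re = rho_f * v_s * d / mu = 1000 * 2.5092e-04 * 1.26e-04 / 0.001 = 0.0316 < 1, so Stokes' law applies.

2.5092e-04 m/s


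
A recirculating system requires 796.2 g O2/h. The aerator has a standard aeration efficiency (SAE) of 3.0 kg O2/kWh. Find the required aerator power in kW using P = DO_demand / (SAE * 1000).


SAE in g O2/kWh = 3.0 * 1000 = 3000 g/kWh
P = DO_demand / SAE_g = 796.2 / 3000 = 0.2654 kW

0.2654 kW


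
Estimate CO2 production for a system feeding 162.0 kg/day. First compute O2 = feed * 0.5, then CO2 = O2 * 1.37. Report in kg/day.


O2 = 162.0 * 0.5 = 81
CO2 = 81 * 1.37 = 110.97

110.97 kg/day


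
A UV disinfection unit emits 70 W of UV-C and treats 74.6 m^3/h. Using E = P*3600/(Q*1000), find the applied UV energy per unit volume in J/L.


Energy delivered per hour = 70 W * 3600 s = 252000 J/h
Volume treated per hour = 74.6 m^3/h * 1000 = 74600 L/h
dose = 252000 / 74600 = 3.37802 J/L

3.37802 J/L


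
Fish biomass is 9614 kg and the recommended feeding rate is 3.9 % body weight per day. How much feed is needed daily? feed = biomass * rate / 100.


Feeding rate fraction = 3.9% / 100 = 0.039
Daily feed = 9614 kg * 0.039 = 374.946 kg/day

374.946 kg/day


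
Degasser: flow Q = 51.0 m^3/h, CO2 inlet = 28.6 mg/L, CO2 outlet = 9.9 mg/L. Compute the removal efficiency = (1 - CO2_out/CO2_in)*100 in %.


CO2_out / CO2_in = 9.9 / 28.6 = 0.34615385
Fraction remaining = 0.34615385
efficiency = (1 - 0.34615385) * 100 = 65.3846 %

65.3846 %


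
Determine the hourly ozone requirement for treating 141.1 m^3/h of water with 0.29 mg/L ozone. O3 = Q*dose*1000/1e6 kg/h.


O3 demand (mg/h) = Q * dose * 1000 = 141.1 * 0.29 * 1000 = 40919 mg/h
Convert mg to kg: 40919 / 1e6 = 0.040919 kg/h

0.040919 kg/h


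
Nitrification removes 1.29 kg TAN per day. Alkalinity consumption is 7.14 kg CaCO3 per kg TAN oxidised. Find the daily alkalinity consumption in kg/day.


Alkalinity factor: 7.14 kg CaCO3 consumed per kg TAN nitrified
alk = 1.29 kg TAN * 7.14 = 9.2106 kg CaCO3/day

9.2106 kg CaCO3/day


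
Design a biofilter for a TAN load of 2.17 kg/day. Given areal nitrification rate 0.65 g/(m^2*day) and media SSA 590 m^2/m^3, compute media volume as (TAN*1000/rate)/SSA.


A = 2.17*1000 / 0.65 = 3338.4615 m^2
V = 3338.4615 / 590 = 5.65841

5.65841 m^3


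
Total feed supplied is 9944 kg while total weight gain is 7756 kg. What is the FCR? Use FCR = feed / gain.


FCR = feed consumed / weight gained
FCR = 9944 kg / 7756 kg = 1.2821

1.2821


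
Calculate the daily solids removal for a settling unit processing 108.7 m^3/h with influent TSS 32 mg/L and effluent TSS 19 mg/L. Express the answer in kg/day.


Concentration drop: TSS_in - TSS_out = 32 - 19 = 13 mg/L
Hourly solids removed = Q * dTSS = 108.7 m^3/h * 13 mg/L = 1413.1 g/h  (m^3/h * mg/L = g/h)
Daily solids removed = 1413.1 * 24 = 33914.4 g/day
Convert g to kg: 33914.4 / 1000 = 33.9144 kg/day

33.9144 kg/day


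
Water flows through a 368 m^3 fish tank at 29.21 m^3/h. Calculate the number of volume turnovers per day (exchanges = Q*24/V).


Daily flow volume = 29.21 m^3/h * 24 h = 701.04 m^3/day
Exchanges = daily flow / tank volume = 701.04 / 368 = 1.905 exchanges/day

1.905 exchanges/day


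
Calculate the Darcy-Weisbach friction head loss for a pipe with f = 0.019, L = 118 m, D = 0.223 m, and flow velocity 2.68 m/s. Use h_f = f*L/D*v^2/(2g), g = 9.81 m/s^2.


v^2 = 2.68^2 = 7.1824 m^2/s^2
L/D = 118/0.223 = 529.14798
h_f = f*(L/D)*v^2/(2g) = 0.019 * 529.14798 * 7.1824 / 19.62 = 3.68045 m

3.68045 m


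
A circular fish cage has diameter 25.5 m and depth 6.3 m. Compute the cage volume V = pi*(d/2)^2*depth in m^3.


r = d/2 = 25.5/2 = 12.75 m
Base area = pi*r^2 = pi*12.75^2 = 510.70516 m^2
Volume = 510.70516 * 6.3 = 3217.44 m^3

3217.44 m^3


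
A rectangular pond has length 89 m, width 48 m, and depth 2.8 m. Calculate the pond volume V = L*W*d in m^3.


Base area = L * W = 89 * 48 = 4272 m^2
Volume = area * depth = 4272 * 2.8 = 11961.6 m^3

11961.6 m^3


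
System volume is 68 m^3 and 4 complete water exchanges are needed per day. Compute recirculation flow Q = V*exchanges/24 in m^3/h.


Daily recirculation volume = 68 m^3 * 4 = 272 m^3/day
Flow rate Q = daily volume / 24 h = 272 / 24 = 11.3333 m^3/h

11.3333 m^3/h


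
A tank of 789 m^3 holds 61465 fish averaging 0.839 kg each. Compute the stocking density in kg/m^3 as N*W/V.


Total biomass = 61465 fish * 0.839 kg = 51569.135 kg
Density = total biomass / volume = 51569.135 / 789 = 65.3601 kg/m^3

65.3601 kg/m^3


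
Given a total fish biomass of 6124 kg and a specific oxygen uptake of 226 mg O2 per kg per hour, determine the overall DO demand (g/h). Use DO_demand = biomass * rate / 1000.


Total O2 consumption (mg/h) = 6124 kg * 226 mg/(kg*h) = 1384024 mg/h
Convert to g/h: 1384024 / 1000 = 1384.024 g/h

1384.024 g/h


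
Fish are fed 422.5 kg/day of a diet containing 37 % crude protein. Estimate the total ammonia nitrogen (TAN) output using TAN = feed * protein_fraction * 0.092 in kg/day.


Protein in feed = 422.5 * 37/100 = 156.325 kg/day
TAN = protein * 0.092 = 156.325 * 0.092 = 14.3819 kg/day

14.3819 kg/day


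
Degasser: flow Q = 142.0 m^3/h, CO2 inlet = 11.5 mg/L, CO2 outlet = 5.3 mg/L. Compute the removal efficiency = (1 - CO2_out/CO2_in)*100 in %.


CO2_out / CO2_in = 5.3 / 11.5 = 0.46086957
Fraction remaining = 0.46086957
efficiency = (1 - 0.46086957) * 100 = 53.913 %

53.913 %


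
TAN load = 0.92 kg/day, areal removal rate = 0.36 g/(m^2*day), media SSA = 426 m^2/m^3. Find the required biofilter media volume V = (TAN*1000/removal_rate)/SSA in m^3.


A = 0.92*1000 / 0.36 = 2555.5556 m^2
V = 2555.5556 / 426 = 5.99896

5.99896 m^3


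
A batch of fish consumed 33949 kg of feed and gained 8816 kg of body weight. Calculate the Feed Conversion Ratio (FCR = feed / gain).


FCR = feed consumed / weight gained
FCR = 33949 kg / 8816 kg = 3.85084

3.85084


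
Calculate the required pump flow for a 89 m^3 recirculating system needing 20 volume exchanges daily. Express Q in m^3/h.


Daily recirculation volume = 89 m^3 * 20 = 1780 m^3/day
Flow rate Q = daily volume / 24 h = 1780 / 24 = 74.1667 m^3/h

74.1667 m^3/h


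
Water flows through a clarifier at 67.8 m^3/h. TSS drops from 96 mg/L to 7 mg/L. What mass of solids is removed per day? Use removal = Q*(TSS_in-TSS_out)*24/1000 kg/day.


Concentration drop: TSS_in - TSS_out = 96 - 7 = 89 mg/L
Hourly solids removed = Q * dTSS = 67.8 m^3/h * 89 mg/L = 6034.2 g/h  (m^3/h * mg/L = g/h)
Daily solids removed = 6034.2 * 24 = 144820.8 g/day
Convert g to kg: 144820.8 / 1000 = 144.8208 kg/day

144.8208 kg/day


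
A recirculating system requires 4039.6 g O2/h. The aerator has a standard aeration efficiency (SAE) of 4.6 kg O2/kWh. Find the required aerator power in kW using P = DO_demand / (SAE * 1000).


SAE in g O2/kWh = 4.6 * 1000 = 4600 g/kWh
P = DO_demand / SAE_g = 4039.6 / 4600 = 0.878174 kW

0.878174 kW


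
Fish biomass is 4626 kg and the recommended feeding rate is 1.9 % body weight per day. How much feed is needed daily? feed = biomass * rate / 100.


Feeding rate fraction = 1.9% / 100 = 0.019
Daily feed = 4626 kg * 0.019 = 87.894 kg/day

87.894 kg/day


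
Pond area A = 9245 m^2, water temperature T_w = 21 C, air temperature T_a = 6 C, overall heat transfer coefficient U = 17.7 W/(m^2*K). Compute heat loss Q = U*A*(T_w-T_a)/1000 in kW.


Temperature difference dT = 21 - 6 = 15 K
Heat loss (W) = U * A * dT = 17.7 * 9245 * 15 = 2454547.5 W
Convert to kW: 2454547.5 / 1000 = 2454.5475 kW

2454.5475 kW
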